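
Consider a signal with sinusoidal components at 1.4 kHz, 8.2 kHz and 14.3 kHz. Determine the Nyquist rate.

Highest-frequency component: 14.3 kHz.
Nyquist rate = 2 × 14.3 kHz = 28.6 kHz.

28.6 kHz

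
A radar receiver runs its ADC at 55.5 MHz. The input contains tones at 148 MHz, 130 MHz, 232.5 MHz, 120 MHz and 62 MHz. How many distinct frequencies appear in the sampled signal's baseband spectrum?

5

fs/2 = 27.75 MHz.
148 MHz mod fs = 37 MHz.
37 MHz > fs/2 = 27.75 MHz, folds to fs − 37 MHz = 18.5 MHz.
130 MHz mod fs = 19 MHz.
19 MHz ≤ fs/2 = 27.75 MHz, appears at 19 MHz.
232.5 MHz mod fs = 10.5 MHz.
10.5 MHz ≤ fs/2 = 27.75 MHz, appears at 10.5 MHz.
120 MHz mod fs = 9 MHz.
9 MHz ≤ fs/2 = 27.75 MHz, appears at 9 MHz.
62 MHz mod fs = 6.5 MHz.
6.5 MHz ≤ fs/2 = 27.75 MHz, appears at 6.5 MHz.
Distinct values: {6.5 MHz, 9 MHz, 10.5 MHz, 18.5 MHz, 19 MHz} → 5.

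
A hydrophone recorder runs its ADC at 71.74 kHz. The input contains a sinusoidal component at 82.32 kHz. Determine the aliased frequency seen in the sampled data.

82.32 kHz mod fs = 10.58 kHz.
10.58 kHz ≤ fs/2 = 35.87 kHz, appears at 10.58 kHz.

10.58 kHz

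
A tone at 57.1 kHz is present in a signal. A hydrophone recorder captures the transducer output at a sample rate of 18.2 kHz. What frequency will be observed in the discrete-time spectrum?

57.1 kHz mod fs = 2.5 kHz.
2.5 kHz ≤ fs/2 = 9.1 kHz, appears at 2.5 kHz.

2.5 kHz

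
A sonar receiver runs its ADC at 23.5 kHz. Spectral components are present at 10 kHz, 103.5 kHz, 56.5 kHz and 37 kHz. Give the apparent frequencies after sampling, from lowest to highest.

9.5 kHz, 10 kHz

fs/2 = 11.75 kHz.
10 kHz ≤ fs/2 = 11.75 kHz, passes unchanged.
103.5 kHz mod fs = 9.5 kHz.
9.5 kHz ≤ fs/2 = 11.75 kHz, appears at 9.5 kHz.
56.5 kHz mod fs = 9.5 kHz.
9.5 kHz ≤ fs/2 = 11.75 kHz, appears at 9.5 kHz.
37 kHz mod fs = 13.5 kHz.
13.5 kHz > fs/2 = 11.75 kHz, folds to fs − 13.5 kHz = 10 kHz.
Distinct values: {9.5 kHz, 10 kHz}.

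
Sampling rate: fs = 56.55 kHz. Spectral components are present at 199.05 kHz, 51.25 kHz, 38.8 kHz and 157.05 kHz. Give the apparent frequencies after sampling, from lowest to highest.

5.3 kHz, 12.6 kHz, 17.75 kHz, 27.15 kHz

fs/2 = 28.275 kHz.
199.05 kHz mod fs = 29.4 kHz.
29.4 kHz > fs/2 = 28.275 kHz, folds to fs − 29.4 kHz = 27.15 kHz.
51.25 kHz > fs/2 = 28.275 kHz, folds to fs − 51.25 kHz = 5.3 kHz.
38.8 kHz > fs/2 = 28.275 kHz, folds to fs − 38.8 kHz = 17.75 kHz.
157.05 kHz mod fs = 43.95 kHz.
43.95 kHz > fs/2 = 28.275 kHz, folds to fs − 43.95 kHz = 12.6 kHz.
Distinct values: {5.3 kHz, 12.6 kHz, 17.75 kHz, 27.15 kHz}.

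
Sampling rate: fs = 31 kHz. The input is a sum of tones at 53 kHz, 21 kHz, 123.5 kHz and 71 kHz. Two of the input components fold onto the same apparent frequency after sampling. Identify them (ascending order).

53 kHz, 71 kHz

fs/2 = 15.5 kHz.
53 kHz mod fs = 22 kHz.
22 kHz > fs/2 = 15.5 kHz, folds to fs − 22 kHz = 9 kHz.
21 kHz > fs/2 = 15.5 kHz, folds to fs − 21 kHz = 10 kHz.
123.5 kHz mod fs = 30.5 kHz.
30.5 kHz > fs/2 = 15.5 kHz, folds to fs − 30.5 kHz = 0.5 kHz.
71 kHz mod fs = 9 kHz.
9 kHz ≤ fs/2 = 15.5 kHz, appears at 9 kHz.
53 kHz and 71 kHz both map to 9 kHz.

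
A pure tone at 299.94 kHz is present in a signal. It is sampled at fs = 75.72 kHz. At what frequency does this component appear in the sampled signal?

299.94 kHz mod fs = 72.78 kHz.
72.78 kHz > fs/2 = 37.86 kHz, folds to fs − 72.78 kHz = 2.94 kHz.

2.94 kHz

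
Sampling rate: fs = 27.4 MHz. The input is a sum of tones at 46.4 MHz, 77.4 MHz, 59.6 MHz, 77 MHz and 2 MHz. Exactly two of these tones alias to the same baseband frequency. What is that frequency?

4.8 MHz

fs/2 = 13.7 MHz.
46.4 MHz mod fs = 19 MHz.
19 MHz > fs/2 = 13.7 MHz, folds to fs − 19 MHz = 8.4 MHz.
77.4 MHz mod fs = 22.6 MHz.
22.6 MHz > fs/2 = 13.7 MHz, folds to fs − 22.6 MHz = 4.8 MHz.
59.6 MHz mod fs = 4.8 MHz.
4.8 MHz ≤ fs/2 = 13.7 MHz, appears at 4.8 MHz.
77 MHz mod fs = 22.2 MHz.
22.2 MHz > fs/2 = 13.7 MHz, folds to fs − 22.2 MHz = 5.2 MHz.
2 MHz ≤ fs/2 = 13.7 MHz, passes unchanged.
59.6 MHz and 77.4 MHz both map to 4.8 MHz.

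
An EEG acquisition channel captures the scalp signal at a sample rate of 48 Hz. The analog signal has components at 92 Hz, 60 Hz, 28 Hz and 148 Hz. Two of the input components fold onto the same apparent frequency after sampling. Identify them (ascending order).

92 Hz, 148 Hz

fs/2 = 24 Hz.
92 Hz mod fs = 44 Hz.
44 Hz > fs/2 = 24 Hz, folds to fs − 44 Hz = 4 Hz.
60 Hz mod fs = 12 Hz.
12 Hz ≤ fs/2 = 24 Hz, appears at 12 Hz.
28 Hz > fs/2 = 24 Hz, folds to fs − 28 Hz = 20 Hz.
148 Hz mod fs = 4 Hz.
4 Hz ≤ fs/2 = 24 Hz, appears at 4 Hz.
92 Hz and 148 Hz both map to 4 Hz.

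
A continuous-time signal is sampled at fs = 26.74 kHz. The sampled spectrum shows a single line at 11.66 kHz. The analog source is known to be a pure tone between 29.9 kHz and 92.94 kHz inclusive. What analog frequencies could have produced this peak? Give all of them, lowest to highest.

Frequencies that alias to 11.66 kHz are k·fs ± 11.66 kHz for integer k ≥ 0.
k=0: 11.66 kHz.
k=1: 15.08 kHz, 38.4 kHz.
k=2: 41.82 kHz, 65.14 kHz.
k=3: 68.56 kHz, 91.88 kHz.
k=4: 95.3 kHz, 118.62 kHz.
Within [29.9 kHz, 92.94 kHz]: 38.4 kHz, 41.82 kHz, 65.14 kHz, 68.56 kHz, 91.88 kHz.

38.4 kHz, 41.82 kHz, 65.14 kHz, 68.56 kHz, 91.88 kHz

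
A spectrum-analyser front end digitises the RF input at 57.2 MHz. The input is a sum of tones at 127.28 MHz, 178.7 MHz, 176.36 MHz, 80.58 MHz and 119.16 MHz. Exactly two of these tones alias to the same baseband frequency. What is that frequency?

4.76 MHz

fs/2 = 28.6 MHz.
127.28 MHz mod fs = 12.88 MHz.
12.88 MHz ≤ fs/2 = 28.6 MHz, appears at 12.88 MHz.
178.7 MHz mod fs = 7.1 MHz.
7.1 MHz ≤ fs/2 = 28.6 MHz, appears at 7.1 MHz.
176.36 MHz mod fs = 4.76 MHz.
4.76 MHz ≤ fs/2 = 28.6 MHz, appears at 4.76 MHz.
80.58 MHz mod fs = 23.38 MHz.
23.38 MHz ≤ fs/2 = 28.6 MHz, appears at 23.38 MHz.
119.16 MHz mod fs = 4.76 MHz.
4.76 MHz ≤ fs/2 = 28.6 MHz, appears at 4.76 MHz.
119.16 MHz and 176.36 MHz both map to 4.76 MHz.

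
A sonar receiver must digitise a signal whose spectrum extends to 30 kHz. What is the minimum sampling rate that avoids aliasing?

60 kHz

Nyquist rate = 2 × 30 kHz = 60 kHz.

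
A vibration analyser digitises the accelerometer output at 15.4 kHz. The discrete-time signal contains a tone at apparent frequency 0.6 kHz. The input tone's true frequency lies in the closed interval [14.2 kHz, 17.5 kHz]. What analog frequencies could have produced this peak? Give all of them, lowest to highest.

Frequencies that alias to 0.6 kHz are k·fs ± 0.6 kHz for integer k ≥ 0.
k=0: 0.6 kHz.
k=1: 14.8 kHz, 16 kHz.
k=2: 30.2 kHz, 31.4 kHz.
Within [14.2 kHz, 17.5 kHz]: 14.8 kHz, 16 kHz.

14.8 kHz, 16 kHz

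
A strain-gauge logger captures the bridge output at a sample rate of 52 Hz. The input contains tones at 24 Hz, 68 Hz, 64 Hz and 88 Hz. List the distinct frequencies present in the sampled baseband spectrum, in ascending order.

12 Hz, 16 Hz, 24 Hz

fs/2 = 26 Hz.
24 Hz ≤ fs/2 = 26 Hz, passes unchanged.
68 Hz mod fs = 16 Hz.
16 Hz ≤ fs/2 = 26 Hz, appears at 16 Hz.
64 Hz mod fs = 12 Hz.
12 Hz ≤ fs/2 = 26 Hz, appears at 12 Hz.
88 Hz mod fs = 36 Hz.
36 Hz > fs/2 = 26 Hz, folds to fs − 36 Hz = 16 Hz.
Distinct values: {12 Hz, 16 Hz, 24 Hz}.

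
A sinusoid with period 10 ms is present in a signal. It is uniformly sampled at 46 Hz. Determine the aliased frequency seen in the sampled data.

8 Hz

T = 10 ms → f = 1/T = 100 Hz.
100 Hz mod fs = 8 Hz.
8 Hz ≤ fs/2 = 23 Hz, appears at 8 Hz.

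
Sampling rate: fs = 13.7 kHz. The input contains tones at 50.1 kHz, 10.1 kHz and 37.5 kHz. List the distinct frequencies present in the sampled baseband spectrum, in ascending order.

3.6 kHz, 4.7 kHz

fs/2 = 6.85 kHz.
50.1 kHz mod fs = 9 kHz.
9 kHz > fs/2 = 6.85 kHz, folds to fs − 9 kHz = 4.7 kHz.
10.1 kHz > fs/2 = 6.85 kHz, folds to fs − 10.1 kHz = 3.6 kHz.
37.5 kHz mod fs = 10.1 kHz.
10.1 kHz > fs/2 = 6.85 kHz, folds to fs − 10.1 kHz = 3.6 kHz.
Distinct values: {3.6 kHz, 4.7 kHz}.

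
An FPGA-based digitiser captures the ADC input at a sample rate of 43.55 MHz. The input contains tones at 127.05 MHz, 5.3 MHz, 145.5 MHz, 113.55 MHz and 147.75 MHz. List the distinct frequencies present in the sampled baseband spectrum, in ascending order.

fs/2 = 21.775 MHz.
127.05 MHz mod fs = 39.95 MHz.
39.95 MHz > fs/2 = 21.775 MHz, folds to fs − 39.95 MHz = 3.6 MHz.
5.3 MHz ≤ fs/2 = 21.775 MHz, passes unchanged.
145.5 MHz mod fs = 14.85 MHz.
14.85 MHz ≤ fs/2 = 21.775 MHz, appears at 14.85 MHz.
113.55 MHz mod fs = 26.45 MHz.
26.45 MHz > fs/2 = 21.775 MHz, folds to fs − 26.45 MHz = 17.1 MHz.
147.75 MHz mod fs = 17.1 MHz.
17.1 MHz ≤ fs/2 = 21.775 MHz, appears at 17.1 MHz.
Distinct values: {3.6 MHz, 5.3 MHz, 14.85 MHz, 17.1 MHz}.

3.6 MHz, 5.3 MHz, 14.85 MHz, 17.1 MHz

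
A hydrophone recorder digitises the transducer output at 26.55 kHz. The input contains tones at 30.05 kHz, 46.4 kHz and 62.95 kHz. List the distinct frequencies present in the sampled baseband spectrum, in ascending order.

fs/2 = 13.275 kHz.
30.05 kHz mod fs = 3.5 kHz.
3.5 kHz ≤ fs/2 = 13.275 kHz, appears at 3.5 kHz.
46.4 kHz mod fs = 19.85 kHz.
19.85 kHz > fs/2 = 13.275 kHz, folds to fs − 19.85 kHz = 6.7 kHz.
62.95 kHz mod fs = 9.85 kHz.
9.85 kHz ≤ fs/2 = 13.275 kHz, appears at 9.85 kHz.
Distinct values: {3.5 kHz, 6.7 kHz, 9.85 kHz}.

3.5 kHz, 6.7 kHz, 9.85 kHz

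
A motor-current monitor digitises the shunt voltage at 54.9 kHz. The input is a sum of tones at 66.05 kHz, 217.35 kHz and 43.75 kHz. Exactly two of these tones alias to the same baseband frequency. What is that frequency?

11.15 kHz

fs/2 = 27.45 kHz.
66.05 kHz mod fs = 11.15 kHz.
11.15 kHz ≤ fs/2 = 27.45 kHz, appears at 11.15 kHz.
217.35 kHz mod fs = 52.65 kHz.
52.65 kHz > fs/2 = 27.45 kHz, folds to fs − 52.65 kHz = 2.25 kHz.
43.75 kHz > fs/2 = 27.45 kHz, folds to fs − 43.75 kHz = 11.15 kHz.
43.75 kHz and 66.05 kHz both map to 11.15 kHz.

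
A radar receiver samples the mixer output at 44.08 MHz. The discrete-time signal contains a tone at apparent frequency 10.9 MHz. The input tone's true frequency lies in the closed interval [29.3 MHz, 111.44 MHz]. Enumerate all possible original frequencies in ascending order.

33.18 MHz, 54.98 MHz, 77.26 MHz, 99.06 MHz

Frequencies that alias to 10.9 MHz are k·fs ± 10.9 MHz for integer k ≥ 0.
k=0: 10.9 MHz.
k=1: 33.18 MHz, 54.98 MHz.
k=2: 77.26 MHz, 99.06 MHz.
k=3: 121.34 MHz, 143.14 MHz.
Within [29.3 MHz, 111.44 MHz]: 33.18 MHz, 54.98 MHz, 77.26 MHz, 99.06 MHz.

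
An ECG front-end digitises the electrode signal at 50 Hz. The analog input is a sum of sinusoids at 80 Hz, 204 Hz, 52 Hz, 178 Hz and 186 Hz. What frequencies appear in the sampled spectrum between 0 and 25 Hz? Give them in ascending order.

2 Hz, 4 Hz, 14 Hz, 20 Hz, 22 Hz

fs/2 = 25 Hz.
80 Hz mod fs = 30 Hz.
30 Hz > fs/2 = 25 Hz, folds to fs − 30 Hz = 20 Hz.
204 Hz mod fs = 4 Hz.
4 Hz ≤ fs/2 = 25 Hz, appears at 4 Hz.
52 Hz mod fs = 2 Hz.
2 Hz ≤ fs/2 = 25 Hz, appears at 2 Hz.
178 Hz mod fs = 28 Hz.
28 Hz > fs/2 = 25 Hz, folds to fs − 28 Hz = 22 Hz.
186 Hz mod fs = 36 Hz.
36 Hz > fs/2 = 25 Hz, folds to fs − 36 Hz = 14 Hz.
Distinct values: {2 Hz, 4 Hz, 14 Hz, 20 Hz, 22 Hz}.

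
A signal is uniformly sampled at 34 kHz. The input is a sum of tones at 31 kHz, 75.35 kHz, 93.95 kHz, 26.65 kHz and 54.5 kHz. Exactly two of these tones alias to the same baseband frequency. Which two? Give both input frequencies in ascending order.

fs/2 = 17 kHz.
31 kHz > fs/2 = 17 kHz, folds to fs − 31 kHz = 3 kHz.
75.35 kHz mod fs = 7.35 kHz.
7.35 kHz ≤ fs/2 = 17 kHz, appears at 7.35 kHz.
93.95 kHz mod fs = 25.95 kHz.
25.95 kHz > fs/2 = 17 kHz, folds to fs − 25.95 kHz = 8.05 kHz.
26.65 kHz > fs/2 = 17 kHz, folds to fs − 26.65 kHz = 7.35 kHz.
54.5 kHz mod fs = 20.5 kHz.
20.5 kHz > fs/2 = 17 kHz, folds to fs − 20.5 kHz = 13.5 kHz.
26.65 kHz and 75.35 kHz both map to 7.35 kHz.

26.65 kHz, 75.35 kHz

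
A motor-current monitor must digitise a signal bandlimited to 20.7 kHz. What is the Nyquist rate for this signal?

Nyquist rate = 2 × 20.7 kHz = 41.4 kHz.

41.4 kHz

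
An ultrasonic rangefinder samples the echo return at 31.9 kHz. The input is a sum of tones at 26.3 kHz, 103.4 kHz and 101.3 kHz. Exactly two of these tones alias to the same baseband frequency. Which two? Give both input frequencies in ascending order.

26.3 kHz, 101.3 kHz

fs/2 = 15.95 kHz.
26.3 kHz > fs/2 = 15.95 kHz, folds to fs − 26.3 kHz = 5.6 kHz.
103.4 kHz mod fs = 7.7 kHz.
7.7 kHz ≤ fs/2 = 15.95 kHz, appears at 7.7 kHz.
101.3 kHz mod fs = 5.6 kHz.
5.6 kHz ≤ fs/2 = 15.95 kHz, appears at 5.6 kHz.
26.3 kHz and 101.3 kHz both map to 5.6 kHz.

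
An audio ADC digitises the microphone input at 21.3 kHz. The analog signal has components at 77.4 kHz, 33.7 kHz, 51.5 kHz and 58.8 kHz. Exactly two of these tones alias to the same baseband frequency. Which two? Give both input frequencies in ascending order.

33.7 kHz, 51.5 kHz

fs/2 = 10.65 kHz.
77.4 kHz mod fs = 13.5 kHz.
13.5 kHz > fs/2 = 10.65 kHz, folds to fs − 13.5 kHz = 7.8 kHz.
33.7 kHz mod fs = 12.4 kHz.
12.4 kHz > fs/2 = 10.65 kHz, folds to fs − 12.4 kHz = 8.9 kHz.
51.5 kHz mod fs = 8.9 kHz.
8.9 kHz ≤ fs/2 = 10.65 kHz, appears at 8.9 kHz.
58.8 kHz mod fs = 16.2 kHz.
16.2 kHz > fs/2 = 10.65 kHz, folds to fs − 16.2 kHz = 5.1 kHz.
33.7 kHz and 51.5 kHz both map to 8.9 kHz.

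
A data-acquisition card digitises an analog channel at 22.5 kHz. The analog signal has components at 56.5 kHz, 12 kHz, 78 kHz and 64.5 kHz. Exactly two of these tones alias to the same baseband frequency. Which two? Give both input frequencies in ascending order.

fs/2 = 11.25 kHz.
56.5 kHz mod fs = 11.5 kHz.
11.5 kHz > fs/2 = 11.25 kHz, folds to fs − 11.5 kHz = 11 kHz.
12 kHz > fs/2 = 11.25 kHz, folds to fs − 12 kHz = 10.5 kHz.
78 kHz mod fs = 10.5 kHz.
10.5 kHz ≤ fs/2 = 11.25 kHz, appears at 10.5 kHz.
64.5 kHz mod fs = 19.5 kHz.
19.5 kHz > fs/2 = 11.25 kHz, folds to fs − 19.5 kHz = 3 kHz.
12 kHz and 78 kHz both map to 10.5 kHz.

12 kHz, 78 kHz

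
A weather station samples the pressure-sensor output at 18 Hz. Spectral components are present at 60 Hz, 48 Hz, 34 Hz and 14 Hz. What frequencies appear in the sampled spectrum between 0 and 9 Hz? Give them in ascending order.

2 Hz, 4 Hz, 6 Hz

fs/2 = 9 Hz.
60 Hz mod fs = 6 Hz.
6 Hz ≤ fs/2 = 9 Hz, appears at 6 Hz.
48 Hz mod fs = 12 Hz.
12 Hz > fs/2 = 9 Hz, folds to fs − 12 Hz = 6 Hz.
34 Hz mod fs = 16 Hz.
16 Hz > fs/2 = 9 Hz, folds to fs − 16 Hz = 2 Hz.
14 Hz > fs/2 = 9 Hz, folds to fs − 14 Hz = 4 Hz.
Distinct values: {2 Hz, 4 Hz, 6 Hz}.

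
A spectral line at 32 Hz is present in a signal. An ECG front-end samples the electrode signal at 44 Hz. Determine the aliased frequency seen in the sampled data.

32 Hz > fs/2 = 22 Hz, folds to fs − 32 Hz = 12 Hz.

12 Hz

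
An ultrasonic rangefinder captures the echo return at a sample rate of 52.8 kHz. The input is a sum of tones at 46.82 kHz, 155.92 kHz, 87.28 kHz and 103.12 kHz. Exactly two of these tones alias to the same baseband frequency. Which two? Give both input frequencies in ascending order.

103.12 kHz, 155.92 kHz

fs/2 = 26.4 kHz.
46.82 kHz > fs/2 = 26.4 kHz, folds to fs − 46.82 kHz = 5.98 kHz.
155.92 kHz mod fs = 50.32 kHz.
50.32 kHz > fs/2 = 26.4 kHz, folds to fs − 50.32 kHz = 2.48 kHz.
87.28 kHz mod fs = 34.48 kHz.
34.48 kHz > fs/2 = 26.4 kHz, folds to fs − 34.48 kHz = 18.32 kHz.
103.12 kHz mod fs = 50.32 kHz.
50.32 kHz > fs/2 = 26.4 kHz, folds to fs − 50.32 kHz = 2.48 kHz.
103.12 kHz and 155.92 kHz both map to 2.48 kHz.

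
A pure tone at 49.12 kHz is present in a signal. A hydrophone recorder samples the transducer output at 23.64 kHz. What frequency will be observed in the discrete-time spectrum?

49.12 kHz mod fs = 1.84 kHz.
1.84 kHz ≤ fs/2 = 11.82 kHz, appears at 1.84 kHz.

1.84 kHz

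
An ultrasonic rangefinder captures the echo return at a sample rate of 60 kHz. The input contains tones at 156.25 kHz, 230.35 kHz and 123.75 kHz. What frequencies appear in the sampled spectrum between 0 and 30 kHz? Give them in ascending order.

3.75 kHz, 9.65 kHz, 23.75 kHz

fs/2 = 30 kHz.
156.25 kHz mod fs = 36.25 kHz.
36.25 kHz > fs/2 = 30 kHz, folds to fs − 36.25 kHz = 23.75 kHz.
230.35 kHz mod fs = 50.35 kHz.
50.35 kHz > fs/2 = 30 kHz, folds to fs − 50.35 kHz = 9.65 kHz.
123.75 kHz mod fs = 3.75 kHz.
3.75 kHz ≤ fs/2 = 30 kHz, appears at 3.75 kHz.
Distinct values: {3.75 kHz, 9.65 kHz, 23.75 kHz}.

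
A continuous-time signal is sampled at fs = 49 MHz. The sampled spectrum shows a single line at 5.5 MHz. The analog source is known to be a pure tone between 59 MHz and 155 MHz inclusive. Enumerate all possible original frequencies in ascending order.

92.5 MHz, 103.5 MHz, 141.5 MHz, 152.5 MHz

Frequencies that alias to 5.5 MHz are k·fs ± 5.5 MHz for integer k ≥ 0.
k=0: 5.5 MHz.
k=1: 43.5 MHz, 54.5 MHz.
k=2: 92.5 MHz, 103.5 MHz.
k=3: 141.5 MHz, 152.5 MHz.
k=4: 190.5 MHz, 201.5 MHz.
Within [59 MHz, 155 MHz]: 92.5 MHz, 103.5 MHz, 141.5 MHz, 152.5 MHz.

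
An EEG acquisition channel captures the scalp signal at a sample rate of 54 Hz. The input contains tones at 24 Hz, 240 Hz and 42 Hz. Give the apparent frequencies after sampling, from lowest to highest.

fs/2 = 27 Hz.
24 Hz ≤ fs/2 = 27 Hz, passes unchanged.
240 Hz mod fs = 24 Hz.
24 Hz ≤ fs/2 = 27 Hz, appears at 24 Hz.
42 Hz > fs/2 = 27 Hz, folds to fs − 42 Hz = 12 Hz.
Distinct values: {12 Hz, 24 Hz}.

12 Hz, 24 Hz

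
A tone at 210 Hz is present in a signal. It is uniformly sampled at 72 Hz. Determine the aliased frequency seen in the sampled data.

6 Hz

210 Hz mod fs = 66 Hz.
66 Hz > fs/2 = 36 Hz, folds to fs − 66 Hz = 6 Hz.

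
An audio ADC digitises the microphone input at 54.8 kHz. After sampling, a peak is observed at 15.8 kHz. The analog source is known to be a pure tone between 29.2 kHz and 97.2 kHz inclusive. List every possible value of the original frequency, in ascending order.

39 kHz, 70.6 kHz, 93.8 kHz

Frequencies that alias to 15.8 kHz are k·fs ± 15.8 kHz for integer k ≥ 0.
k=0: 15.8 kHz.
k=1: 39 kHz, 70.6 kHz.
k=2: 93.8 kHz, 125.4 kHz.
k=3: 148.6 kHz, 180.2 kHz.
Within [29.2 kHz, 97.2 kHz]: 39 kHz, 70.6 kHz, 93.8 kHz.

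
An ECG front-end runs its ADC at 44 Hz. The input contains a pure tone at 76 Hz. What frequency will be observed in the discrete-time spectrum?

12 Hz

76 Hz mod fs = 32 Hz.
32 Hz > fs/2 = 22 Hz, folds to fs − 32 Hz = 12 Hz.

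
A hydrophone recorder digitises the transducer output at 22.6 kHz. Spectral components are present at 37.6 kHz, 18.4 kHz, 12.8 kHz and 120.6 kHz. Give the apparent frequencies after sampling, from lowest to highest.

fs/2 = 11.3 kHz.
37.6 kHz mod fs = 15 kHz.
15 kHz > fs/2 = 11.3 kHz, folds to fs − 15 kHz = 7.6 kHz.
18.4 kHz > fs/2 = 11.3 kHz, folds to fs − 18.4 kHz = 4.2 kHz.
12.8 kHz > fs/2 = 11.3 kHz, folds to fs − 12.8 kHz = 9.8 kHz.
120.6 kHz mod fs = 7.6 kHz.
7.6 kHz ≤ fs/2 = 11.3 kHz, appears at 7.6 kHz.
Distinct values: {4.2 kHz, 7.6 kHz, 9.8 kHz}.

4.2 kHz, 7.6 kHz, 9.8 kHz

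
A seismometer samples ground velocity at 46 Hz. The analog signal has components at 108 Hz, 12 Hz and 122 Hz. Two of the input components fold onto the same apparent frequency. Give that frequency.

16 Hz

fs/2 = 23 Hz.
108 Hz mod fs = 16 Hz.
16 Hz ≤ fs/2 = 23 Hz, appears at 16 Hz.
12 Hz ≤ fs/2 = 23 Hz, passes unchanged.
122 Hz mod fs = 30 Hz.
30 Hz > fs/2 = 23 Hz, folds to fs − 30 Hz = 16 Hz.
108 Hz and 122 Hz both map to 16 Hz.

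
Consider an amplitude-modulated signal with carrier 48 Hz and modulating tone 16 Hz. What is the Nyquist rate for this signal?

128 Hz

AM sidebands sit at fc ± fm = 32 Hz and 64 Hz.
Highest-frequency component: 64 Hz.
Nyquist rate = 2 × 64 Hz = 128 Hz.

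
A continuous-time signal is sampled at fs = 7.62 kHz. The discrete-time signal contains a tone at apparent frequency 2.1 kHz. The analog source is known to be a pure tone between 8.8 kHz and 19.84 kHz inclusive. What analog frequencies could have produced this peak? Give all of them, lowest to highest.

9.72 kHz, 13.14 kHz, 17.34 kHz

Frequencies that alias to 2.1 kHz are k·fs ± 2.1 kHz for integer k ≥ 0.
k=0: 2.1 kHz.
k=1: 5.52 kHz, 9.72 kHz.
k=2: 13.14 kHz, 17.34 kHz.
k=3: 20.76 kHz, 24.96 kHz.
Within [8.8 kHz, 19.84 kHz]: 9.72 kHz, 13.14 kHz, 17.34 kHz.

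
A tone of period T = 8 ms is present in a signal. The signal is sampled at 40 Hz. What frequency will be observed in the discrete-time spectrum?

T = 8 ms → f = 1/T = 125 Hz.
125 Hz mod fs = 5 Hz.
5 Hz ≤ fs/2 = 20 Hz, appears at 5 Hz.

5 Hz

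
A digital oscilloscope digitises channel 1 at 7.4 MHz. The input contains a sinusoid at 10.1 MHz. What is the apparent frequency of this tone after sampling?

10.1 MHz mod fs = 2.7 MHz.
2.7 MHz ≤ fs/2 = 3.7 MHz, appears at 2.7 MHz.

2.7 MHz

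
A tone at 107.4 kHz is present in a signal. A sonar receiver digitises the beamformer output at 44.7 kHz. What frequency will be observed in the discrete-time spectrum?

107.4 kHz mod fs = 18 kHz.
18 kHz ≤ fs/2 = 22.35 kHz, appears at 18 kHz.

18 kHz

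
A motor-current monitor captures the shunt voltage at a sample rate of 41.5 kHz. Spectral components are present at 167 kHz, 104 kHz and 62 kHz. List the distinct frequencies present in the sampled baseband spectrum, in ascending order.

fs/2 = 20.75 kHz.
167 kHz mod fs = 1 kHz.
1 kHz ≤ fs/2 = 20.75 kHz, appears at 1 kHz.
104 kHz mod fs = 21 kHz.
21 kHz > fs/2 = 20.75 kHz, folds to fs − 21 kHz = 20.5 kHz.
62 kHz mod fs = 20.5 kHz.
20.5 kHz ≤ fs/2 = 20.75 kHz, appears at 20.5 kHz.
Distinct values: {1 kHz, 20.5 kHz}.

1 kHz, 20.5 kHz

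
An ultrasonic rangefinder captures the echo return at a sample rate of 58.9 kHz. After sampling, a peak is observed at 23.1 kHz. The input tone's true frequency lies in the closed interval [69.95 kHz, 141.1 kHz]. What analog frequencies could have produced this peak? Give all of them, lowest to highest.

82 kHz, 94.7 kHz, 140.9 kHz

Frequencies that alias to 23.1 kHz are k·fs ± 23.1 kHz for integer k ≥ 0.
k=0: 23.1 kHz.
k=1: 35.8 kHz, 82 kHz.
k=2: 94.7 kHz, 140.9 kHz.
k=3: 153.6 kHz, 199.8 kHz.
Within [69.95 kHz, 141.1 kHz]: 82 kHz, 94.7 kHz, 140.9 kHz.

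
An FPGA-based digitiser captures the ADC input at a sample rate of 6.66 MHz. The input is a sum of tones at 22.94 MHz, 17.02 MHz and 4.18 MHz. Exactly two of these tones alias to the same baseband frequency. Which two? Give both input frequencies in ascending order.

fs/2 = 3.33 MHz.
22.94 MHz mod fs = 2.96 MHz.
2.96 MHz ≤ fs/2 = 3.33 MHz, appears at 2.96 MHz.
17.02 MHz mod fs = 3.7 MHz.
3.7 MHz > fs/2 = 3.33 MHz, folds to fs − 3.7 MHz = 2.96 MHz.
4.18 MHz > fs/2 = 3.33 MHz, folds to fs − 4.18 MHz = 2.48 MHz.
17.02 MHz and 22.94 MHz both map to 2.96 MHz.

17.02 MHz, 22.94 MHz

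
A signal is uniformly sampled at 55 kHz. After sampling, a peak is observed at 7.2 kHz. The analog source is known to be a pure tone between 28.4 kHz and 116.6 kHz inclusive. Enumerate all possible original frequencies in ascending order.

Frequencies that alias to 7.2 kHz are k·fs ± 7.2 kHz for integer k ≥ 0.
k=0: 7.2 kHz.
k=1: 47.8 kHz, 62.2 kHz.
k=2: 102.8 kHz, 117.2 kHz.
k=3: 157.8 kHz, 172.2 kHz.
Within [28.4 kHz, 116.6 kHz]: 47.8 kHz, 62.2 kHz, 102.8 kHz.

47.8 kHz, 62.2 kHz, 102.8 kHz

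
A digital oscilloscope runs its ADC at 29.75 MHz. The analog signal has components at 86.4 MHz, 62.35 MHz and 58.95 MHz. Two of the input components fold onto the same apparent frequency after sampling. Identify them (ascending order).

fs/2 = 14.875 MHz.
86.4 MHz mod fs = 26.9 MHz.
26.9 MHz > fs/2 = 14.875 MHz, folds to fs − 26.9 MHz = 2.85 MHz.
62.35 MHz mod fs = 2.85 MHz.
2.85 MHz ≤ fs/2 = 14.875 MHz, appears at 2.85 MHz.
58.95 MHz mod fs = 29.2 MHz.
29.2 MHz > fs/2 = 14.875 MHz, folds to fs − 29.2 MHz = 0.55 MHz.
62.35 MHz and 86.4 MHz both map to 2.85 MHz.

62.35 MHz, 86.4 MHz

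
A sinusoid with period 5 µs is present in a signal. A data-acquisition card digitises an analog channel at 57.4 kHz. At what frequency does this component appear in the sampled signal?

27.8 kHz

T = 5 µs → f = 1/T = 200 kHz.
200 kHz mod fs = 27.8 kHz.
27.8 kHz ≤ fs/2 = 28.7 kHz, appears at 27.8 kHz.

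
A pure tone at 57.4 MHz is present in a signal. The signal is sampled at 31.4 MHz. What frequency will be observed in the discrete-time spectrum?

57.4 MHz mod fs = 26 MHz.
26 MHz > fs/2 = 15.7 MHz, folds to fs − 26 MHz = 5.4 MHz.

5.4 MHz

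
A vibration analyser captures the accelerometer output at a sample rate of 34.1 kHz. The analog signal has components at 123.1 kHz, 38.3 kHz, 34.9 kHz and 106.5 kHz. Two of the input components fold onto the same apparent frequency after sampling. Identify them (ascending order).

38.3 kHz, 106.5 kHz

fs/2 = 17.05 kHz.
123.1 kHz mod fs = 20.8 kHz.
20.8 kHz > fs/2 = 17.05 kHz, folds to fs − 20.8 kHz = 13.3 kHz.
38.3 kHz mod fs = 4.2 kHz.
4.2 kHz ≤ fs/2 = 17.05 kHz, appears at 4.2 kHz.
34.9 kHz mod fs = 0.8 kHz.
0.8 kHz ≤ fs/2 = 17.05 kHz, appears at 0.8 kHz.
106.5 kHz mod fs = 4.2 kHz.
4.2 kHz ≤ fs/2 = 17.05 kHz, appears at 4.2 kHz.
38.3 kHz and 106.5 kHz both map to 4.2 kHz.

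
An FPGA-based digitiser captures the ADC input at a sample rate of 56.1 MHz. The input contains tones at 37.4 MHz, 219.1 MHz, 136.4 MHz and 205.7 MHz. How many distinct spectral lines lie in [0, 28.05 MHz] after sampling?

3

fs/2 = 28.05 MHz.
37.4 MHz > fs/2 = 28.05 MHz, folds to fs − 37.4 MHz = 18.7 MHz.
219.1 MHz mod fs = 50.8 MHz.
50.8 MHz > fs/2 = 28.05 MHz, folds to fs − 50.8 MHz = 5.3 MHz.
136.4 MHz mod fs = 24.2 MHz.
24.2 MHz ≤ fs/2 = 28.05 MHz, appears at 24.2 MHz.
205.7 MHz mod fs = 37.4 MHz.
37.4 MHz > fs/2 = 28.05 MHz, folds to fs − 37.4 MHz = 18.7 MHz.
Distinct values: {5.3 MHz, 18.7 MHz, 24.2 MHz} → 3.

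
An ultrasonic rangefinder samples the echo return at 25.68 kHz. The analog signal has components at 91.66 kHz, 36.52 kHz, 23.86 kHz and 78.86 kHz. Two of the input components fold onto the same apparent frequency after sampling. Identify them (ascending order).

23.86 kHz, 78.86 kHz

fs/2 = 12.84 kHz.
91.66 kHz mod fs = 14.62 kHz.
14.62 kHz > fs/2 = 12.84 kHz, folds to fs − 14.62 kHz = 11.06 kHz.
36.52 kHz mod fs = 10.84 kHz.
10.84 kHz ≤ fs/2 = 12.84 kHz, appears at 10.84 kHz.
23.86 kHz > fs/2 = 12.84 kHz, folds to fs − 23.86 kHz = 1.82 kHz.
78.86 kHz mod fs = 1.82 kHz.
1.82 kHz ≤ fs/2 = 12.84 kHz, appears at 1.82 kHz.
23.86 kHz and 78.86 kHz both map to 1.82 kHz.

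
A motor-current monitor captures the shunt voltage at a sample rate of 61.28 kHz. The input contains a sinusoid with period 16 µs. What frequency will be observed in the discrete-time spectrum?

1.22 kHz

T = 16 µs → f = 1/T = 62.5 kHz.
62.5 kHz mod fs = 1.22 kHz.
1.22 kHz ≤ fs/2 = 30.64 kHz, appears at 1.22 kHz.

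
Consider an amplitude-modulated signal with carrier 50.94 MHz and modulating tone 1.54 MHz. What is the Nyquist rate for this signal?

AM sidebands sit at fc ± fm = 49.4 MHz and 52.48 MHz.
Highest-frequency component: 52.48 MHz.
Nyquist rate = 2 × 52.48 MHz = 104.96 MHz.

104.96 MHz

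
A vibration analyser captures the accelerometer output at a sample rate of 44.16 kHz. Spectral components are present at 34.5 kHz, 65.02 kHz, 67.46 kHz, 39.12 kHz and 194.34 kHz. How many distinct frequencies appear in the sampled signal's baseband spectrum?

4

fs/2 = 22.08 kHz.
34.5 kHz > fs/2 = 22.08 kHz, folds to fs − 34.5 kHz = 9.66 kHz.
65.02 kHz mod fs = 20.86 kHz.
20.86 kHz ≤ fs/2 = 22.08 kHz, appears at 20.86 kHz.
67.46 kHz mod fs = 23.3 kHz.
23.3 kHz > fs/2 = 22.08 kHz, folds to fs − 23.3 kHz = 20.86 kHz.
39.12 kHz > fs/2 = 22.08 kHz, folds to fs − 39.12 kHz = 5.04 kHz.
194.34 kHz mod fs = 17.7 kHz.
17.7 kHz ≤ fs/2 = 22.08 kHz, appears at 17.7 kHz.
Distinct values: {5.04 kHz, 9.66 kHz, 17.7 kHz, 20.86 kHz} → 4.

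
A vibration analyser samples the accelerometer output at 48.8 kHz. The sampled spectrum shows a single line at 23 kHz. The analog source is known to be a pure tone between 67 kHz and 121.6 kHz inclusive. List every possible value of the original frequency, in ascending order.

71.8 kHz, 74.6 kHz, 120.6 kHz

Frequencies that alias to 23 kHz are k·fs ± 23 kHz for integer k ≥ 0.
k=0: 23 kHz.
k=1: 25.8 kHz, 71.8 kHz.
k=2: 74.6 kHz, 120.6 kHz.
k=3: 123.4 kHz, 169.4 kHz.
Within [67 kHz, 121.6 kHz]: 71.8 kHz, 74.6 kHz, 120.6 kHz.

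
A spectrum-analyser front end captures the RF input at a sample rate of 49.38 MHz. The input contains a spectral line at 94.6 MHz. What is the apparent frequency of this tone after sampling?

4.16 MHz

94.6 MHz mod fs = 45.22 MHz.
45.22 MHz > fs/2 = 24.69 MHz, folds to fs − 45.22 MHz = 4.16 MHz.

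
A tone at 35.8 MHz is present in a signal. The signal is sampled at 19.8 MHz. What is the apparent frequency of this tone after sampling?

3.8 MHz

35.8 MHz mod fs = 16 MHz.
16 MHz > fs/2 = 9.9 MHz, folds to fs − 16 MHz = 3.8 MHz.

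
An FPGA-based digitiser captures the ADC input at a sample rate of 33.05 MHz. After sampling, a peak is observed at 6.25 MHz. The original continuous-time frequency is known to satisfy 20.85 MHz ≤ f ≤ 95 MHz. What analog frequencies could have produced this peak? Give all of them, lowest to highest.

Frequencies that alias to 6.25 MHz are k·fs ± 6.25 MHz for integer k ≥ 0.
k=0: 6.25 MHz.
k=1: 26.8 MHz, 39.3 MHz.
k=2: 59.85 MHz, 72.35 MHz.
k=3: 92.9 MHz, 105.4 MHz.
k=4: 125.95 MHz, 138.45 MHz.
Within [20.85 MHz, 95 MHz]: 26.8 MHz, 39.3 MHz, 59.85 MHz, 72.35 MHz, 92.9 MHz.

26.8 MHz, 39.3 MHz, 59.85 MHz, 72.35 MHz, 92.9 MHz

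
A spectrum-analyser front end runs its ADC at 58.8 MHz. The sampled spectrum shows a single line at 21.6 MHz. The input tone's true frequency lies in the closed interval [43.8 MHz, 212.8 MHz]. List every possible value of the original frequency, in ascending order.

80.4 MHz, 96 MHz, 139.2 MHz, 154.8 MHz, 198 MHz

Frequencies that alias to 21.6 MHz are k·fs ± 21.6 MHz for integer k ≥ 0.
k=0: 21.6 MHz.
k=1: 37.2 MHz, 80.4 MHz.
k=2: 96 MHz, 139.2 MHz.
k=3: 154.8 MHz, 198 MHz.
k=4: 213.6 MHz, 256.8 MHz.
Within [43.8 MHz, 212.8 MHz]: 80.4 MHz, 96 MHz, 139.2 MHz, 154.8 MHz, 198 MHz.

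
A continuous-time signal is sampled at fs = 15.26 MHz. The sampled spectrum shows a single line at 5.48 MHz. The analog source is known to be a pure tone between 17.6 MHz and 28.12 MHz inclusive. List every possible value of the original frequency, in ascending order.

Frequencies that alias to 5.48 MHz are k·fs ± 5.48 MHz for integer k ≥ 0.
k=0: 5.48 MHz.
k=1: 9.78 MHz, 20.74 MHz.
k=2: 25.04 MHz, 36 MHz.
k=3: 40.3 MHz, 51.26 MHz.
Within [17.6 MHz, 28.12 MHz]: 20.74 MHz, 25.04 MHz.

20.74 MHz, 25.04 MHz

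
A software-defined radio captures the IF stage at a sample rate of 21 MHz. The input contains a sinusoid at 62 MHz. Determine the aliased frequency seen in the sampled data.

62 MHz mod fs = 20 MHz.
20 MHz > fs/2 = 10.5 MHz, folds to fs − 20 MHz = 1 MHz.

1 MHz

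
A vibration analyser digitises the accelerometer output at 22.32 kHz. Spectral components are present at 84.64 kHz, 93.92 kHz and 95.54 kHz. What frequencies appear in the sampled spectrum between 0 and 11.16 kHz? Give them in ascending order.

4.64 kHz, 6.26 kHz

fs/2 = 11.16 kHz.
84.64 kHz mod fs = 17.68 kHz.
17.68 kHz > fs/2 = 11.16 kHz, folds to fs − 17.68 kHz = 4.64 kHz.
93.92 kHz mod fs = 4.64 kHz.
4.64 kHz ≤ fs/2 = 11.16 kHz, appears at 4.64 kHz.
95.54 kHz mod fs = 6.26 kHz.
6.26 kHz ≤ fs/2 = 11.16 kHz, appears at 6.26 kHz.
Distinct values: {4.64 kHz, 6.26 kHz}.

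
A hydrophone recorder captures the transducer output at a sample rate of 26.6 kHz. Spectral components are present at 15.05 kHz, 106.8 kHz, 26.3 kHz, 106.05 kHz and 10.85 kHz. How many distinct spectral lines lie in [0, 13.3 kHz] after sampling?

fs/2 = 13.3 kHz.
15.05 kHz > fs/2 = 13.3 kHz, folds to fs − 15.05 kHz = 11.55 kHz.
106.8 kHz mod fs = 0.4 kHz.
0.4 kHz ≤ fs/2 = 13.3 kHz, appears at 0.4 kHz.
26.3 kHz > fs/2 = 13.3 kHz, folds to fs − 26.3 kHz = 0.3 kHz.
106.05 kHz mod fs = 26.25 kHz.
26.25 kHz > fs/2 = 13.3 kHz, folds to fs − 26.25 kHz = 0.35 kHz.
10.85 kHz ≤ fs/2 = 13.3 kHz, passes unchanged.
Distinct values: {0.3 kHz, 0.35 kHz, 0.4 kHz, 10.85 kHz, 11.55 kHz} → 5.

5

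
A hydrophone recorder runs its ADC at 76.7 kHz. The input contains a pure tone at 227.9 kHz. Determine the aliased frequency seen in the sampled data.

2.2 kHz

227.9 kHz mod fs = 74.5 kHz.
74.5 kHz > fs/2 = 38.35 kHz, folds to fs − 74.5 kHz = 2.2 kHz.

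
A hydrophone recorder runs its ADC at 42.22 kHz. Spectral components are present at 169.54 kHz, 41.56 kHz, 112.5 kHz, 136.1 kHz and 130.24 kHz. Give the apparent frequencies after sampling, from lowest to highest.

fs/2 = 21.11 kHz.
169.54 kHz mod fs = 0.66 kHz.
0.66 kHz ≤ fs/2 = 21.11 kHz, appears at 0.66 kHz.
41.56 kHz > fs/2 = 21.11 kHz, folds to fs − 41.56 kHz = 0.66 kHz.
112.5 kHz mod fs = 28.06 kHz.
28.06 kHz > fs/2 = 21.11 kHz, folds to fs − 28.06 kHz = 14.16 kHz.
136.1 kHz mod fs = 9.44 kHz.
9.44 kHz ≤ fs/2 = 21.11 kHz, appears at 9.44 kHz.
130.24 kHz mod fs = 3.58 kHz.
3.58 kHz ≤ fs/2 = 21.11 kHz, appears at 3.58 kHz.
Distinct values: {0.66 kHz, 3.58 kHz, 9.44 kHz, 14.16 kHz}.

0.66 kHz, 3.58 kHz, 9.44 kHz, 14.16 kHz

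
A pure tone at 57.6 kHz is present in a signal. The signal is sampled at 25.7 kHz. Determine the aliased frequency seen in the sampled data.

57.6 kHz mod fs = 6.2 kHz.
6.2 kHz ≤ fs/2 = 12.85 kHz, appears at 6.2 kHz.

6.2 kHz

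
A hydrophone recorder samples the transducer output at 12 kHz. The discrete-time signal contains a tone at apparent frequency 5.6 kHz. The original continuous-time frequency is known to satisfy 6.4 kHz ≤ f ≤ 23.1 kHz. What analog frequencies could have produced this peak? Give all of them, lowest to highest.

Frequencies that alias to 5.6 kHz are k·fs ± 5.6 kHz for integer k ≥ 0.
k=0: 5.6 kHz.
k=1: 6.4 kHz, 17.6 kHz.
k=2: 18.4 kHz, 29.6 kHz.
k=3: 30.4 kHz, 41.6 kHz.
Within [6.4 kHz, 23.1 kHz]: 6.4 kHz, 17.6 kHz, 18.4 kHz.

6.4 kHz, 17.6 kHz, 18.4 kHz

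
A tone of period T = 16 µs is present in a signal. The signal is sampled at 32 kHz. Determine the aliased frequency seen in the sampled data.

1.5 kHz

T = 16 µs → f = 1/T = 62.5 kHz.
62.5 kHz mod fs = 30.5 kHz.
30.5 kHz > fs/2 = 16 kHz, folds to fs − 30.5 kHz = 1.5 kHz.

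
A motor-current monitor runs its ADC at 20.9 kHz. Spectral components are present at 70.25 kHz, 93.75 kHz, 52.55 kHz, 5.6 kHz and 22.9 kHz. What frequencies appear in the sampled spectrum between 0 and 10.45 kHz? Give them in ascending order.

2 kHz, 5.6 kHz, 7.55 kHz, 10.15 kHz

fs/2 = 10.45 kHz.
70.25 kHz mod fs = 7.55 kHz.
7.55 kHz ≤ fs/2 = 10.45 kHz, appears at 7.55 kHz.
93.75 kHz mod fs = 10.15 kHz.
10.15 kHz ≤ fs/2 = 10.45 kHz, appears at 10.15 kHz.
52.55 kHz mod fs = 10.75 kHz.
10.75 kHz > fs/2 = 10.45 kHz, folds to fs − 10.75 kHz = 10.15 kHz.
5.6 kHz ≤ fs/2 = 10.45 kHz, passes unchanged.
22.9 kHz mod fs = 2 kHz.
2 kHz ≤ fs/2 = 10.45 kHz, appears at 2 kHz.
Distinct values: {2 kHz, 5.6 kHz, 7.55 kHz, 10.15 kHz}.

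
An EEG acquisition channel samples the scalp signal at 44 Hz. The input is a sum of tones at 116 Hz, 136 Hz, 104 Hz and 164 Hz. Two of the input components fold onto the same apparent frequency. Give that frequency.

16 Hz

fs/2 = 22 Hz.
116 Hz mod fs = 28 Hz.
28 Hz > fs/2 = 22 Hz, folds to fs − 28 Hz = 16 Hz.
136 Hz mod fs = 4 Hz.
4 Hz ≤ fs/2 = 22 Hz, appears at 4 Hz.
104 Hz mod fs = 16 Hz.
16 Hz ≤ fs/2 = 22 Hz, appears at 16 Hz.
164 Hz mod fs = 32 Hz.
32 Hz > fs/2 = 22 Hz, folds to fs − 32 Hz = 12 Hz.
104 Hz and 116 Hz both map to 16 Hz.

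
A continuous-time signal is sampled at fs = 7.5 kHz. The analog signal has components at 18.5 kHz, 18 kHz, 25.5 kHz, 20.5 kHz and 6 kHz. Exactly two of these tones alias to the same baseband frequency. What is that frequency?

fs/2 = 3.75 kHz.
18.5 kHz mod fs = 3.5 kHz.
3.5 kHz ≤ fs/2 = 3.75 kHz, appears at 3.5 kHz.
18 kHz mod fs = 3 kHz.
3 kHz ≤ fs/2 = 3.75 kHz, appears at 3 kHz.
25.5 kHz mod fs = 3 kHz.
3 kHz ≤ fs/2 = 3.75 kHz, appears at 3 kHz.
20.5 kHz mod fs = 5.5 kHz.
5.5 kHz > fs/2 = 3.75 kHz, folds to fs − 5.5 kHz = 2 kHz.
6 kHz > fs/2 = 3.75 kHz, folds to fs − 6 kHz = 1.5 kHz.
18 kHz and 25.5 kHz both map to 3 kHz.

3 kHz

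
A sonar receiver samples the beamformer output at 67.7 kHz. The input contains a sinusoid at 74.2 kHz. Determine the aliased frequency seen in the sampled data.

74.2 kHz mod fs = 6.5 kHz.
6.5 kHz ≤ fs/2 = 33.85 kHz, appears at 6.5 kHz.

6.5 kHz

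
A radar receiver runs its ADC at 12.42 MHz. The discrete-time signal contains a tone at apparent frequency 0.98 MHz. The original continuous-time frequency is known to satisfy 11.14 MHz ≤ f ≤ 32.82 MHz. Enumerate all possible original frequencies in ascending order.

11.44 MHz, 13.4 MHz, 23.86 MHz, 25.82 MHz

Frequencies that alias to 0.98 MHz are k·fs ± 0.98 MHz for integer k ≥ 0.
k=0: 0.98 MHz.
k=1: 11.44 MHz, 13.4 MHz.
k=2: 23.86 MHz, 25.82 MHz.
k=3: 36.28 MHz, 38.24 MHz.
Within [11.14 MHz, 32.82 MHz]: 11.44 MHz, 13.4 MHz, 23.86 MHz, 25.82 MHz.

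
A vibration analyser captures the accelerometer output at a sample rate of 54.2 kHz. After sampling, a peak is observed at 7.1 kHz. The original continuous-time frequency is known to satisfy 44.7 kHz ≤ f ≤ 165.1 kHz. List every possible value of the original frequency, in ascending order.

Frequencies that alias to 7.1 kHz are k·fs ± 7.1 kHz for integer k ≥ 0.
k=0: 7.1 kHz.
k=1: 47.1 kHz, 61.3 kHz.
k=2: 101.3 kHz, 115.5 kHz.
k=3: 155.5 kHz, 169.7 kHz.
k=4: 209.7 kHz, 223.9 kHz.
Within [44.7 kHz, 165.1 kHz]: 47.1 kHz, 61.3 kHz, 101.3 kHz, 115.5 kHz, 155.5 kHz.

47.1 kHz, 61.3 kHz, 101.3 kHz, 115.5 kHz, 155.5 kHz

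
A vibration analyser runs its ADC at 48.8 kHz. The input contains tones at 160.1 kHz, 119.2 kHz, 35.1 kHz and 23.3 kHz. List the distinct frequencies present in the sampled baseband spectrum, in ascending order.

fs/2 = 24.4 kHz.
160.1 kHz mod fs = 13.7 kHz.
13.7 kHz ≤ fs/2 = 24.4 kHz, appears at 13.7 kHz.
119.2 kHz mod fs = 21.6 kHz.
21.6 kHz ≤ fs/2 = 24.4 kHz, appears at 21.6 kHz.
35.1 kHz > fs/2 = 24.4 kHz, folds to fs − 35.1 kHz = 13.7 kHz.
23.3 kHz ≤ fs/2 = 24.4 kHz, passes unchanged.
Distinct values: {13.7 kHz, 21.6 kHz, 23.3 kHz}.

13.7 kHz, 21.6 kHz, 23.3 kHz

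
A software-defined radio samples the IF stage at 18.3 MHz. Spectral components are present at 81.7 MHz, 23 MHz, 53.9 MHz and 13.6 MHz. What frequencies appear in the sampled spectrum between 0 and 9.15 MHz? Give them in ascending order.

fs/2 = 9.15 MHz.
81.7 MHz mod fs = 8.5 MHz.
8.5 MHz ≤ fs/2 = 9.15 MHz, appears at 8.5 MHz.
23 MHz mod fs = 4.7 MHz.
4.7 MHz ≤ fs/2 = 9.15 MHz, appears at 4.7 MHz.
53.9 MHz mod fs = 17.3 MHz.
17.3 MHz > fs/2 = 9.15 MHz, folds to fs − 17.3 MHz = 1 MHz.
13.6 MHz > fs/2 = 9.15 MHz, folds to fs − 13.6 MHz = 4.7 MHz.
Distinct values: {1 MHz, 4.7 MHz, 8.5 MHz}.

1 MHz, 4.7 MHz, 8.5 MHz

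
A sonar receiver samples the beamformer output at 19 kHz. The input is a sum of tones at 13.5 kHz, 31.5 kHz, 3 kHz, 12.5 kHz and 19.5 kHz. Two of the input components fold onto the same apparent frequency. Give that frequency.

6.5 kHz

fs/2 = 9.5 kHz.
13.5 kHz > fs/2 = 9.5 kHz, folds to fs − 13.5 kHz = 5.5 kHz.
31.5 kHz mod fs = 12.5 kHz.
12.5 kHz > fs/2 = 9.5 kHz, folds to fs − 12.5 kHz = 6.5 kHz.
3 kHz ≤ fs/2 = 9.5 kHz, passes unchanged.
12.5 kHz > fs/2 = 9.5 kHz, folds to fs − 12.5 kHz = 6.5 kHz.
19.5 kHz mod fs = 0.5 kHz.
0.5 kHz ≤ fs/2 = 9.5 kHz, appears at 0.5 kHz.
12.5 kHz and 31.5 kHz both map to 6.5 kHz.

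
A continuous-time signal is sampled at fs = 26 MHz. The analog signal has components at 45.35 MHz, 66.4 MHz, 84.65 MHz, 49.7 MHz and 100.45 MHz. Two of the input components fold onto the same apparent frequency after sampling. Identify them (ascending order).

45.35 MHz, 84.65 MHz

fs/2 = 13 MHz.
45.35 MHz mod fs = 19.35 MHz.
19.35 MHz > fs/2 = 13 MHz, folds to fs − 19.35 MHz = 6.65 MHz.
66.4 MHz mod fs = 14.4 MHz.
14.4 MHz > fs/2 = 13 MHz, folds to fs − 14.4 MHz = 11.6 MHz.
84.65 MHz mod fs = 6.65 MHz.
6.65 MHz ≤ fs/2 = 13 MHz, appears at 6.65 MHz.
49.7 MHz mod fs = 23.7 MHz.
23.7 MHz > fs/2 = 13 MHz, folds to fs − 23.7 MHz = 2.3 MHz.
100.45 MHz mod fs = 22.45 MHz.
22.45 MHz > fs/2 = 13 MHz, folds to fs − 22.45 MHz = 3.55 MHz.
45.35 MHz and 84.65 MHz both map to 6.65 MHz.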